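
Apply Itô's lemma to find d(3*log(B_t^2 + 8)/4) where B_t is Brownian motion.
d(3*log(B_t^2 + 8)/4) = (3*(8 - B_t^2)/(4*(B_t^2 + 8)^2)) dt + (3*B_t/(2*(B_t^2 + 8))) dB_t

Itô's formula for f(B_t) gives d f(B_t) = f'(B_t) dB_t + (1/2) f''(B_t) dt. Compute derivatives of f(x) = 3*log(x^2 + 8)/4:
  f'(x)  = 3*x/(2*(x^2 + 8))
  f''(x) = 3*(8 - x^2)/(2*(x^2 + 8)^2)
Substitute x = B_t and multiply the f'' term by 1/2:
  drift     = (1/2) * (3*(8 - x^2)/(2*(x^2 + 8)^2)) evaluated at B_t = 3*(8 - B_t^2)/(4*(B_t^2 + 8)^2)
  diffusion = (3*x/(2*(x^2 + 8))) evaluated at B_t = 3*B_t/(2*(B_t^2 + 8))
Therefore d(3*log(B_t^2 + 8)/4) = (3*(8 - B_t^2)/(4*(B_t^2 + 8)^2)) dt + (3*B_t/(2*(B_t^2 + 8))) dB_t.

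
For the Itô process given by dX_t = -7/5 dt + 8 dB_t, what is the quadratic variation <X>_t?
<X>_t = 64*t

For an Itô process dX_t = a(t) dt + b(t) dB_t, the quadratic variation is <X>_t = int_0^t b(s)^2 ds (the drift term does not contribute). Here b(s) = 8, so
  b(s)^2 = 64.
Integrating from 0 to t:
  <X>_t = int_0^t (64) ds = 64*t.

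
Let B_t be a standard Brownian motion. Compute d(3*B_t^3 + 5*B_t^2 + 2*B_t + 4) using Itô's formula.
d(3*B_t^3 + 5*B_t^2 + 2*B_t + 4) = (9*B_t + 5) dt + (9*B_t^2 + 10*B_t + 2) dB_t

Itô's formula for f(B_t) gives d f(B_t) = f'(B_t) dB_t + (1/2) f''(B_t) dt. Compute derivatives of f(x) = 3*x^3 + 5*x^2 + 2*x + 4:
  f'(x)  = 9*x^2 + 10*x + 2
  f''(x) = 18*x + 10
Substitute x = B_t and multiply the f'' term by 1/2:
  drift     = (1/2) * (18*x + 10) evaluated at B_t = 9*B_t + 5
  diffusion = (9*x^2 + 10*x + 2) evaluated at B_t = 9*B_t^2 + 10*B_t + 2
Therefore d(3*B_t^3 + 5*B_t^2 + 2*B_t + 4) = (9*B_t + 5) dt + (9*B_t^2 + 10*B_t + 2) dB_t.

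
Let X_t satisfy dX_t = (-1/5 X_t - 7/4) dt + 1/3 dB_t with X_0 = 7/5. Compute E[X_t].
E[X_t] = -35/4 + 203*exp(-t/5)/20

Taking expectations and using E[dB_t] = 0, the mean m(t) = E[X_t] satisfies the ODE m'(t) = a m(t) + b with m(0) = x_0. With a = -1/5, b = -7/4, x_0 = 7/5, the solution is
  m(t) = x_0 * exp(a t) + (b/a) * (exp(a t) - 1)
       = (7/5) * exp((-1/5) t) + ((-7/4)/(-1/5)) * (exp((-1/5) t) - 1)
       = -35/4 + 203*exp(-t/5)/20.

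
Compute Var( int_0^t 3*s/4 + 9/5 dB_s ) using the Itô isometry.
Var = 3*t*(25*t^2 + 180*t + 432)/400

The Itô integral of a deterministic integrand f(s) has mean 0 because each increment f(s) * (B_{s+ds} - B_s) has mean 0. By the Itô isometry:
  Var( int_0^t f(s) dB_s ) = E[ (int_0^t f(s) dB_s)^2 ] = int_0^t f(s)^2 ds.
Here f(s) = 3*s/4 + 9/5, so f(s)^2 = 9*(5*s + 12)^2/400. Integrate:
  int_0^t (9*(5*s + 12)^2/400) ds = 3*t*(25*t^2 + 180*t + 432)/400.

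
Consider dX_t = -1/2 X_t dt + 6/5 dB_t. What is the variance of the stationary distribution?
lim Var(X_t) = 36/25

The OU SDE dX = -theta X dt + sigma dB admits the integrating factor exp(theta t): d(exp(theta t) X_t) = sigma exp(theta t) dB_t. Integrating from 0 to t gives X_t = x_0 * exp(-theta t) + sigma * int_0^t exp(-theta (t-s)) dB_s for any initial x_0. The Itô integral has variance (by the Itô isometry) sigma^2 * int_0^t exp(-2 theta (t - s)) ds = sigma^2 * (1 - exp(-2 theta t)) / (2 theta), independent of x_0.
With theta = 1/2, sigma = 6/5:
  Var(X_t) = (6/5)^2 * (1 - exp(-2*1/2 t)) / (2 * 1/2) = 36/25 - 36*exp(-t)/25.
As t -> infinity, exp(-2*1/2 t) -> 0, so the stationary variance is sigma^2 / (2 theta) = 36/25.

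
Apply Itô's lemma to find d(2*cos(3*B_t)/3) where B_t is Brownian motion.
d(2*cos(3*B_t)/3) = (-3*cos(3*B_t)) dt + (-2*sin(3*B_t)) dB_t

Itô's formula for f(B_t) gives d f(B_t) = f'(B_t) dB_t + (1/2) f''(B_t) dt. Compute derivatives of f(x) = 2*cos(3*x)/3:
  f'(x)  = -2*sin(3*x)
  f''(x) = -6*cos(3*x)
Substitute x = B_t and multiply the f'' term by 1/2:
  drift     = (1/2) * (-6*cos(3*x)) evaluated at B_t = -3*cos(3*B_t)
  diffusion = (-2*sin(3*x)) evaluated at B_t = -2*sin(3*B_t)
Therefore d(2*cos(3*B_t)/3) = (-3*cos(3*B_t)) dt + (-2*sin(3*B_t)) dB_t.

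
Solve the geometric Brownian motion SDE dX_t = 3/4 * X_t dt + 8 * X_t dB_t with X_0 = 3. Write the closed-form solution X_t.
X_t = 3 * exp((-125/4) * t + (8) * B_t)

For GBM dX = mu X dt + sigma X dB with X_0 = x_0, apply Itô to Y = log X: dY = (mu - sigma^2/2) dt + sigma dB, so Y_t = log(x_0) + (mu - sigma^2/2) t + sigma B_t and hence X_t = x_0 * exp((mu - sigma^2/2) t + sigma B_t).
With mu = 3/4, sigma = 8, x_0 = 3, this gives:
  X_t = 3 * exp((-125/4) * t + (8) * B_t).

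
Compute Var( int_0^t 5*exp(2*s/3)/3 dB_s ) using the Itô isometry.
Var = 25*exp(4*t/3)/12 - 25/12

The Itô integral of a deterministic integrand f(s) has mean 0 because each increment f(s) * (B_{s+ds} - B_s) has mean 0. By the Itô isometry:
  Var( int_0^t f(s) dB_s ) = E[ (int_0^t f(s) dB_s)^2 ] = int_0^t f(s)^2 ds.
Here f(s) = 5*exp(2*s/3)/3, so f(s)^2 = 25*exp(4*s/3)/9. Integrate:
  int_0^t (25*exp(4*s/3)/9) ds = 25*exp(4*t/3)/12 - 25/12.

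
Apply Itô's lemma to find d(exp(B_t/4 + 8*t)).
d(exp(B_t/4 + 8*t)) = (257*exp(B_t/4 + 8*t)/32) dt + (exp(B_t/4 + 8*t)/4) dB_t

Itô's formula for f(t, x): d f(t, B_t) = (f_t + (1/2) f_xx) dt + f_x dB_t. Compute partials of f(t, x) = exp(8*t + x/4):
  f_t(t,x)  = 8*exp(8*t + x/4)
  f_x(t,x)  = exp(8*t + x/4)/4
  f_xx(t,x) = exp(8*t + x/4)/16
Assemble drift = f_t + (1/2) f_xx = 257*exp(8*t + x/4)/32 and diffusion = f_x = exp(8*t + x/4)/4. Substituting x = B_t:
  d(exp(B_t/4 + 8*t)) = (257*exp(B_t/4 + 8*t)/32) dt + (exp(B_t/4 + 8*t)/4) dB_t.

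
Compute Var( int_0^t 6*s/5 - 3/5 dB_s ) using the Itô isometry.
Var = 3*t*(4*t^2 - 6*t + 3)/25

The Itô integral of a deterministic integrand f(s) has mean 0 because each increment f(s) * (B_{s+ds} - B_s) has mean 0. By the Itô isometry:
  Var( int_0^t f(s) dB_s ) = E[ (int_0^t f(s) dB_s)^2 ] = int_0^t f(s)^2 ds.
Here f(s) = 6*s/5 - 3/5, so f(s)^2 = 9*(2*s - 1)^2/25. Integrate:
  int_0^t (9*(2*s - 1)^2/25) ds = 3*t*(4*t^2 - 6*t + 3)/25.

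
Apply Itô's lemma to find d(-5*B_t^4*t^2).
d(-5*B_t^4*t^2) = (10*B_t^2*t*(-B_t^2 - 3*t)) dt + (-20*B_t^3*t^2) dB_t

Itô's formula for f(t, x): d f(t, B_t) = (f_t + (1/2) f_xx) dt + f_x dB_t. Compute partials of f(t, x) = -5*t^2*x^4:
  f_t(t,x)  = -10*t*x^4
  f_x(t,x)  = -20*t^2*x^3
  f_xx(t,x) = -60*t^2*x^2
Assemble drift = f_t + (1/2) f_xx = 10*t*x^2*(-3*t - x^2) and diffusion = f_x = -20*t^2*x^3. Substituting x = B_t:
  d(-5*B_t^4*t^2) = (10*B_t^2*t*(-B_t^2 - 3*t)) dt + (-20*B_t^3*t^2) dB_t.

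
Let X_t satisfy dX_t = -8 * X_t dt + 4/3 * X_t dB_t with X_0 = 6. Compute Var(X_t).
Var(X_t) = (36*exp(16*t/9) - 36)*exp(-16*t)

For GBM dX = mu X dt + sigma X dB with X_0 = x_0, apply Itô to Y = log X: dY = (mu - sigma^2/2) dt + sigma dB, so Y_t = log(x_0) + (mu - sigma^2/2) t + sigma B_t and hence X_t = x_0 * exp((mu - sigma^2/2) t + sigma B_t).
With mu = -8, sigma = 4/3, x_0 = 6, this gives:
  X_t = 6 * exp((-80/9) * t + (4/3) * B_t).
Since sigma*B_t ~ Normal(0, sigma^2 t), E[exp(sigma*B_t)] = exp(sigma^2 t / 2); so E[X_t] = x_0 * exp((mu - sigma^2/2) t) * exp(sigma^2 t / 2) = x_0 * exp(mu t) = 6*exp(-8*t).
Var(X_t) = E[X_t^2] - (E[X_t])^2 = x_0^2 * exp(2 mu t) * (exp(sigma^2 t) - 1) = (36*exp(16*t/9) - 36)*exp(-16*t).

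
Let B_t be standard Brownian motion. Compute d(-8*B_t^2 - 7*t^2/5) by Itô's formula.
d(-8*B_t^2 - 7*t^2/5) = (-14*t/5 - 8) dt + (-16*B_t) dB_t

Itô's formula for f(t, x): d f(t, B_t) = (f_t + (1/2) f_xx) dt + f_x dB_t. Compute partials of f(t, x) = -7*t^2/5 - 8*x^2:
  f_t(t,x)  = -14*t/5
  f_x(t,x)  = -16*x
  f_xx(t,x) = -16
Assemble drift = f_t + (1/2) f_xx = -14*t/5 - 8 and diffusion = f_x = -16*x. Substituting x = B_t:
  d(-8*B_t^2 - 7*t^2/5) = (-14*t/5 - 8) dt + (-16*B_t) dB_t.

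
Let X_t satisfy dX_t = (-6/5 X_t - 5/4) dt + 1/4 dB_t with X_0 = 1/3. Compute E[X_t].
E[X_t] = -25/24 + 11*exp(-6*t/5)/8

Taking expectations and using E[dB_t] = 0, the mean m(t) = E[X_t] satisfies the ODE m'(t) = a m(t) + b with m(0) = x_0. With a = -6/5, b = -5/4, x_0 = 1/3, the solution is
  m(t) = x_0 * exp(a t) + (b/a) * (exp(a t) - 1)
       = (1/3) * exp((-6/5) t) + ((-5/4)/(-6/5)) * (exp((-6/5) t) - 1)
       = -25/24 + 11*exp(-6*t/5)/8.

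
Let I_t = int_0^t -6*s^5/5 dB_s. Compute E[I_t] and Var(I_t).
E[I_t] = 0; Var(I_t) = 36*t^11/275

The Itô integral of a deterministic integrand f(s) has mean 0 because each increment f(s) * (B_{s+ds} - B_s) has mean 0. By the Itô isometry:
  Var( int_0^t f(s) dB_s ) = E[ (int_0^t f(s) dB_s)^2 ] = int_0^t f(s)^2 ds.
Here f(s) = -6*s^5/5, so f(s)^2 = 36*s^10/25. Integrate:
  int_0^t (36*s^10/25) ds = 36*t^11/275.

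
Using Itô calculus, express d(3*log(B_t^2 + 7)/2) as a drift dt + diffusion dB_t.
d(3*log(B_t^2 + 7)/2) = (3*(7 - B_t^2)/(2*(B_t^2 + 7)^2)) dt + (3*B_t/(B_t^2 + 7)) dB_t

Itô's formula for f(B_t) gives d f(B_t) = f'(B_t) dB_t + (1/2) f''(B_t) dt. Compute derivatives of f(x) = 3*log(x^2 + 7)/2:
  f'(x)  = 3*x/(x^2 + 7)
  f''(x) = 3*(7 - x^2)/(x^2 + 7)^2
Substitute x = B_t and multiply the f'' term by 1/2:
  drift     = (1/2) * (3*(7 - x^2)/(x^2 + 7)^2) evaluated at B_t = 3*(7 - B_t^2)/(2*(B_t^2 + 7)^2)
  diffusion = (3*x/(x^2 + 7)) evaluated at B_t = 3*B_t/(B_t^2 + 7)
Therefore d(3*log(B_t^2 + 7)/2) = (3*(7 - B_t^2)/(2*(B_t^2 + 7)^2)) dt + (3*B_t/(B_t^2 + 7)) dB_t.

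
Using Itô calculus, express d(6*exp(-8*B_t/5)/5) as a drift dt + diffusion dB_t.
d(6*exp(-8*B_t/5)/5) = (192*exp(-8*B_t/5)/125) dt + (-48*exp(-8*B_t/5)/25) dB_t

Itô's formula for f(B_t) gives d f(B_t) = f'(B_t) dB_t + (1/2) f''(B_t) dt. Compute derivatives of f(x) = 6*exp(-8*x/5)/5:
  f'(x)  = -48*exp(-8*x/5)/25
  f''(x) = 384*exp(-8*x/5)/125
Substitute x = B_t and multiply the f'' term by 1/2:
  drift     = (1/2) * (384*exp(-8*x/5)/125) evaluated at B_t = 192*exp(-8*B_t/5)/125
  diffusion = (-48*exp(-8*x/5)/25) evaluated at B_t = -48*exp(-8*B_t/5)/25
Therefore d(6*exp(-8*B_t/5)/5) = (192*exp(-8*B_t/5)/125) dt + (-48*exp(-8*B_t/5)/25) dB_t.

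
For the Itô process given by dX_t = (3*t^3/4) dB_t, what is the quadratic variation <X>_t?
<X>_t = 9*t^7/112

For an Itô process dX_t = a(t) dt + b(t) dB_t, the quadratic variation is <X>_t = int_0^t b(s)^2 ds (the drift term does not contribute). Here b(s) = 3*s^3/4, so
  b(s)^2 = 9*s^6/16.
Integrating from 0 to t:
  <X>_t = int_0^t (9*s^6/16) ds = 9*t^7/112.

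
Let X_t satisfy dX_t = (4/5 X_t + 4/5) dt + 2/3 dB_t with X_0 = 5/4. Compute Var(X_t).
Var(X_t) = 5*exp(8*t/5)/18 - 5/18

The variance V(t) = Var(X_t) satisfies V'(t) = 2 a V(t) + c^2 with V(0) = 0 (drift coefficient is linear in X, diffusion is constant). With a = 4/5, c = 2/3, the solution is
  V(t) = (c^2 / (2 a)) * (exp(2 a t) - 1)
       = ((2/3)^2 / (2*(4/5))) * (exp((8/5) t) - 1)
       = 5*exp(8*t/5)/18 - 5/18.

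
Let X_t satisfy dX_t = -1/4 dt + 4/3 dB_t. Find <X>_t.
<X>_t = 16*t/9

For an Itô process dX_t = a(t) dt + b(t) dB_t, the quadratic variation is <X>_t = int_0^t b(s)^2 ds (the drift term does not contribute). Here b(s) = 4/3, so
  b(s)^2 = 16/9.
Integrating from 0 to t:
  <X>_t = int_0^t (16/9) ds = 16*t/9.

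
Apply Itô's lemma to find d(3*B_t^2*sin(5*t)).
d(3*B_t^2*sin(5*t)) = (15*B_t^2*cos(5*t) + 3*sin(5*t)) dt + (6*B_t*sin(5*t)) dB_t

Itô's formula for f(t, x): d f(t, B_t) = (f_t + (1/2) f_xx) dt + f_x dB_t. Compute partials of f(t, x) = 3*x^2*sin(5*t):
  f_t(t,x)  = 15*x^2*cos(5*t)
  f_x(t,x)  = 6*x*sin(5*t)
  f_xx(t,x) = 6*sin(5*t)
Assemble drift = f_t + (1/2) f_xx = 15*x^2*cos(5*t) + 3*sin(5*t) and diffusion = f_x = 6*x*sin(5*t). Substituting x = B_t:
  d(3*B_t^2*sin(5*t)) = (15*B_t^2*cos(5*t) + 3*sin(5*t)) dt + (6*B_t*sin(5*t)) dB_t.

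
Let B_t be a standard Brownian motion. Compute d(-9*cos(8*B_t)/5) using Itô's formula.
d(-9*cos(8*B_t)/5) = (288*cos(8*B_t)/5) dt + (72*sin(8*B_t)/5) dB_t

Itô's formula for f(B_t) gives d f(B_t) = f'(B_t) dB_t + (1/2) f''(B_t) dt. Compute derivatives of f(x) = -9*cos(8*x)/5:
  f'(x)  = 72*sin(8*x)/5
  f''(x) = 576*cos(8*x)/5
Substitute x = B_t and multiply the f'' term by 1/2:
  drift     = (1/2) * (576*cos(8*x)/5) evaluated at B_t = 288*cos(8*B_t)/5
  diffusion = (72*sin(8*x)/5) evaluated at B_t = 72*sin(8*B_t)/5
Therefore d(-9*cos(8*B_t)/5) = (288*cos(8*B_t)/5) dt + (72*sin(8*B_t)/5) dB_t.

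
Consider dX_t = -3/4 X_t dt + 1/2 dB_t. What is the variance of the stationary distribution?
lim Var(X_t) = 1/6

The OU SDE dX = -theta X dt + sigma dB admits the integrating factor exp(theta t): d(exp(theta t) X_t) = sigma exp(theta t) dB_t. Integrating from 0 to t gives X_t = x_0 * exp(-theta t) + sigma * int_0^t exp(-theta (t-s)) dB_s for any initial x_0. The Itô integral has variance (by the Itô isometry) sigma^2 * int_0^t exp(-2 theta (t - s)) ds = sigma^2 * (1 - exp(-2 theta t)) / (2 theta), independent of x_0.
With theta = 3/4, sigma = 1/2:
  Var(X_t) = (1/2)^2 * (1 - exp(-2*3/4 t)) / (2 * 3/4) = 1/6 - exp(-3*t/2)/6.
As t -> infinity, exp(-2*3/4 t) -> 0, so the stationary variance is sigma^2 / (2 theta) = 1/6.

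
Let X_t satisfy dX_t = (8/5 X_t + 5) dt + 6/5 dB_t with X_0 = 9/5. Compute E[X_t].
E[X_t] = 197*exp(8*t/5)/40 - 25/8

Taking expectations and using E[dB_t] = 0, the mean m(t) = E[X_t] satisfies the ODE m'(t) = a m(t) + b with m(0) = x_0. With a = 8/5, b = 5, x_0 = 9/5, the solution is
  m(t) = x_0 * exp(a t) + (b/a) * (exp(a t) - 1)
       = (9/5) * exp((8/5) t) + (5/(8/5)) * (exp((8/5) t) - 1)
       = 197*exp(8*t/5)/40 - 25/8.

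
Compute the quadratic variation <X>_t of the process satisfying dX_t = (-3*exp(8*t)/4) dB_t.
<X>_t = 9*exp(16*t)/256 - 9/256

For an Itô process dX_t = a(t) dt + b(t) dB_t, the quadratic variation is <X>_t = int_0^t b(s)^2 ds (the drift term does not contribute). Here b(s) = -3*exp(8*s)/4, so
  b(s)^2 = 9*exp(16*s)/16.
Integrating from 0 to t:
  <X>_t = int_0^t (9*exp(16*s)/16) ds = 9*exp(16*t)/256 - 9/256.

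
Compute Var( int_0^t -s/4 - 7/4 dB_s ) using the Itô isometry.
Var = t*(t^2 + 21*t + 147)/48

The Itô integral of a deterministic integrand f(s) has mean 0 because each increment f(s) * (B_{s+ds} - B_s) has mean 0. By the Itô isometry:
  Var( int_0^t f(s) dB_s ) = E[ (int_0^t f(s) dB_s)^2 ] = int_0^t f(s)^2 ds.
Here f(s) = -s/4 - 7/4, so f(s)^2 = (s + 7)^2/16. Integrate:
  int_0^t ((s + 7)^2/16) ds = t*(t^2 + 21*t + 147)/48.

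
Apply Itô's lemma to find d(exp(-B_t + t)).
d(exp(-B_t + t)) = (3*exp(-B_t + t)/2) dt + (-exp(-B_t + t)) dB_t

Itô's formula for f(t, x): d f(t, B_t) = (f_t + (1/2) f_xx) dt + f_x dB_t. Compute partials of f(t, x) = exp(t - x):
  f_t(t,x)  = exp(t - x)
  f_x(t,x)  = -exp(t - x)
  f_xx(t,x) = exp(t - x)
Assemble drift = f_t + (1/2) f_xx = 3*exp(t - x)/2 and diffusion = f_x = -exp(t - x). Substituting x = B_t:
  d(exp(-B_t + t)) = (3*exp(-B_t + t)/2) dt + (-exp(-B_t + t)) dB_t.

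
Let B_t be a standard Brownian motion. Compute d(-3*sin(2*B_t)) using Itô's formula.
d(-3*sin(2*B_t)) = (6*sin(2*B_t)) dt + (-6*cos(2*B_t)) dB_t

Itô's formula for f(B_t) gives d f(B_t) = f'(B_t) dB_t + (1/2) f''(B_t) dt. Compute derivatives of f(x) = -3*sin(2*x):
  f'(x)  = -6*cos(2*x)
  f''(x) = 12*sin(2*x)
Substitute x = B_t and multiply the f'' term by 1/2:
  drift     = (1/2) * (12*sin(2*x)) evaluated at B_t = 6*sin(2*B_t)
  diffusion = (-6*cos(2*x)) evaluated at B_t = -6*cos(2*B_t)
Therefore d(-3*sin(2*B_t)) = (6*sin(2*B_t)) dt + (-6*cos(2*B_t)) dB_t.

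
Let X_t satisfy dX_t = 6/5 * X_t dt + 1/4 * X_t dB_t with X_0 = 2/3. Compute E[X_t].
E[X_t] = 2*exp(6*t/5)/3

For GBM dX = mu X dt + sigma X dB with X_0 = x_0, apply Itô to Y = log X: dY = (mu - sigma^2/2) dt + sigma dB, so Y_t = log(x_0) + (mu - sigma^2/2) t + sigma B_t and hence X_t = x_0 * exp((mu - sigma^2/2) t + sigma B_t).
With mu = 6/5, sigma = 1/4, x_0 = 2/3, this gives:
  X_t = 2/3 * exp((187/160) * t + (1/4) * B_t).
Since sigma*B_t ~ Normal(0, sigma^2 t), E[exp(sigma*B_t)] = exp(sigma^2 t / 2); so E[X_t] = x_0 * exp((mu - sigma^2/2) t) * exp(sigma^2 t / 2) = x_0 * exp(mu t) = 2*exp(6*t/5)/3.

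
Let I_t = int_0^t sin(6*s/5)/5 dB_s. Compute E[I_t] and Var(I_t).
E[I_t] = 0; Var(I_t) = t/50 - sin(12*t/5)/120

The Itô integral of a deterministic integrand f(s) has mean 0 because each increment f(s) * (B_{s+ds} - B_s) has mean 0. By the Itô isometry:
  Var( int_0^t f(s) dB_s ) = E[ (int_0^t f(s) dB_s)^2 ] = int_0^t f(s)^2 ds.
Here f(s) = sin(6*s/5)/5, so f(s)^2 = sin(6*s/5)^2/25. Integrate:
  int_0^t (sin(6*s/5)^2/25) ds = t/50 - sin(12*t/5)/120.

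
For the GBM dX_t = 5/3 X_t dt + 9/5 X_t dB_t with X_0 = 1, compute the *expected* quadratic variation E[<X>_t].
E[<X>_t] = 243*exp(493*t/75)/493 - 243/493

<X>_t = int_0^t ((9/5) * X_s)^2 ds. Taking expectation inside the integral: E[<X>_t] = (9/5)^2 * int_0^t E[X_s^2] ds. For GBM, E[X_s^2] = x_0^2 * exp((2 mu + sigma^2) s). Integrating:
  E[<X>_t] = (9/5)^2 * 1^2 * (exp((2*(5/3) + (9/5)^2) t) - 1) / (2*(5/3) + (9/5)^2)
           = (9/5)^2 * 1^2 * (exp((493/75) t) - 1) / (493/75) = 243*exp(493*t/75)/493 - 243/493.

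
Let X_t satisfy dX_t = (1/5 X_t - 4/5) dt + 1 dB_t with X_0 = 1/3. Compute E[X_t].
E[X_t] = 4 - 11*exp(t/5)/3

Taking expectations and using E[dB_t] = 0, the mean m(t) = E[X_t] satisfies the ODE m'(t) = a m(t) + b with m(0) = x_0. With a = 1/5, b = -4/5, x_0 = 1/3, the solution is
  m(t) = x_0 * exp(a t) + (b/a) * (exp(a t) - 1)
       = (1/3) * exp((1/5) t) + ((-4/5)/(1/5)) * (exp((1/5) t) - 1)
       = 4 - 11*exp(t/5)/3.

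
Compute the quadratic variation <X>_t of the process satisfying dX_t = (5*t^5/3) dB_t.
<X>_t = 25*t^11/99

For an Itô process dX_t = a(t) dt + b(t) dB_t, the quadratic variation is <X>_t = int_0^t b(s)^2 ds (the drift term does not contribute). Here b(s) = 5*s^5/3, so
  b(s)^2 = 25*s^10/9.
Integrating from 0 to t:
  <X>_t = int_0^t (25*s^10/9) ds = 25*t^11/99.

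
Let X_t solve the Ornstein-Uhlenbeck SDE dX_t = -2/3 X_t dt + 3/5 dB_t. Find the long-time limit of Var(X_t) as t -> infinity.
lim Var(X_t) = 27/100

The OU SDE dX = -theta X dt + sigma dB admits the integrating factor exp(theta t): d(exp(theta t) X_t) = sigma exp(theta t) dB_t. Integrating from 0 to t gives X_t = x_0 * exp(-theta t) + sigma * int_0^t exp(-theta (t-s)) dB_s for any initial x_0. The Itô integral has variance (by the Itô isometry) sigma^2 * int_0^t exp(-2 theta (t - s)) ds = sigma^2 * (1 - exp(-2 theta t)) / (2 theta), independent of x_0.
With theta = 2/3, sigma = 3/5:
  Var(X_t) = (3/5)^2 * (1 - exp(-2*2/3 t)) / (2 * 2/3) = 27/100 - 27*exp(-4*t/3)/100.
As t -> infinity, exp(-2*2/3 t) -> 0, so the stationary variance is sigma^2 / (2 theta) = 27/100.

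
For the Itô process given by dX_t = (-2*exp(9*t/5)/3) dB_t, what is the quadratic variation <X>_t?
<X>_t = 10*exp(18*t/5)/81 - 10/81

For an Itô process dX_t = a(t) dt + b(t) dB_t, the quadratic variation is <X>_t = int_0^t b(s)^2 ds (the drift term does not contribute). Here b(s) = -2*exp(9*s/5)/3, so
  b(s)^2 = 4*exp(18*s/5)/9.
Integrating from 0 to t:
  <X>_t = int_0^t (4*exp(18*s/5)/9) ds = 10*exp(18*t/5)/81 - 10/81.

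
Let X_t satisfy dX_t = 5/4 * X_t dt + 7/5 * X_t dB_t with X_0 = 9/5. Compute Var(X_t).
Var(X_t) = 81*(exp(49*t/25) - 1)*exp(5*t/2)/25

For GBM dX = mu X dt + sigma X dB with X_0 = x_0, apply Itô to Y = log X: dY = (mu - sigma^2/2) dt + sigma dB, so Y_t = log(x_0) + (mu - sigma^2/2) t + sigma B_t and hence X_t = x_0 * exp((mu - sigma^2/2) t + sigma B_t).
With mu = 5/4, sigma = 7/5, x_0 = 9/5, this gives:
  X_t = 9/5 * exp((27/100) * t + (7/5) * B_t).
Since sigma*B_t ~ Normal(0, sigma^2 t), E[exp(sigma*B_t)] = exp(sigma^2 t / 2); so E[X_t] = x_0 * exp((mu - sigma^2/2) t) * exp(sigma^2 t / 2) = x_0 * exp(mu t) = 9*exp(5*t/4)/5.
Var(X_t) = E[X_t^2] - (E[X_t])^2 = x_0^2 * exp(2 mu t) * (exp(sigma^2 t) - 1) = 81*(exp(49*t/25) - 1)*exp(5*t/2)/25.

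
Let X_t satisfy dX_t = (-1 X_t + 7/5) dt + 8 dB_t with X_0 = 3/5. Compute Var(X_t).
Var(X_t) = 32 - 32*exp(-2*t)

The variance V(t) = Var(X_t) satisfies V'(t) = 2 a V(t) + c^2 with V(0) = 0 (drift coefficient is linear in X, diffusion is constant). With a = -1, c = 8, the solution is
  V(t) = (c^2 / (2 a)) * (exp(2 a t) - 1)
       = (8^2 / (2*(-1))) * (exp((-2) t) - 1)
       = 32 - 32*exp(-2*t).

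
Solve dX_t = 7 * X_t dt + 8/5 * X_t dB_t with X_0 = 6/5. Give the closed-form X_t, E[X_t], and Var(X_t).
X_t = 6/5 * exp((143/25) t + (8/5) B_t); E[X_t] = 6*exp(7*t)/5; Var(X_t) = 36*(exp(64*t/25) - 1)*exp(14*t)/25

For GBM dX = mu X dt + sigma X dB with X_0 = x_0, apply Itô to Y = log X: dY = (mu - sigma^2/2) dt + sigma dB, so Y_t = log(x_0) + (mu - sigma^2/2) t + sigma B_t and hence X_t = x_0 * exp((mu - sigma^2/2) t + sigma B_t).
With mu = 7, sigma = 8/5, x_0 = 6/5, this gives:
  X_t = 6/5 * exp((143/25) * t + (8/5) * B_t).
Since sigma*B_t ~ Normal(0, sigma^2 t), E[exp(sigma*B_t)] = exp(sigma^2 t / 2); so E[X_t] = x_0 * exp((mu - sigma^2/2) t) * exp(sigma^2 t / 2) = x_0 * exp(mu t) = 6*exp(7*t)/5.
Var(X_t) = E[X_t^2] - (E[X_t])^2 = x_0^2 * exp(2 mu t) * (exp(sigma^2 t) - 1) = 36*(exp(64*t/25) - 1)*exp(14*t)/25.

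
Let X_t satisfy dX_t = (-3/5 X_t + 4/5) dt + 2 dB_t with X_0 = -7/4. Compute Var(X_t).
Var(X_t) = 10/3 - 10*exp(-6*t/5)/3

The variance V(t) = Var(X_t) satisfies V'(t) = 2 a V(t) + c^2 with V(0) = 0 (drift coefficient is linear in X, diffusion is constant). With a = -3/5, c = 2, the solution is
  V(t) = (c^2 / (2 a)) * (exp(2 a t) - 1)
       = (2^2 / (2*(-3/5))) * (exp((-6/5) t) - 1)
       = 10/3 - 10*exp(-6*t/5)/3.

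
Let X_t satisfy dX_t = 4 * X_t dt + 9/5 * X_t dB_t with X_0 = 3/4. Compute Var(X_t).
Var(X_t) = 9*(exp(81*t/25) - 1)*exp(8*t)/16

For GBM dX = mu X dt + sigma X dB with X_0 = x_0, apply Itô to Y = log X: dY = (mu - sigma^2/2) dt + sigma dB, so Y_t = log(x_0) + (mu - sigma^2/2) t + sigma B_t and hence X_t = x_0 * exp((mu - sigma^2/2) t + sigma B_t).
With mu = 4, sigma = 9/5, x_0 = 3/4, this gives:
  X_t = 3/4 * exp((119/50) * t + (9/5) * B_t).
Since sigma*B_t ~ Normal(0, sigma^2 t), E[exp(sigma*B_t)] = exp(sigma^2 t / 2); so E[X_t] = x_0 * exp((mu - sigma^2/2) t) * exp(sigma^2 t / 2) = x_0 * exp(mu t) = 3*exp(4*t)/4.
Var(X_t) = E[X_t^2] - (E[X_t])^2 = x_0^2 * exp(2 mu t) * (exp(sigma^2 t) - 1) = 9*(exp(81*t/25) - 1)*exp(8*t)/16.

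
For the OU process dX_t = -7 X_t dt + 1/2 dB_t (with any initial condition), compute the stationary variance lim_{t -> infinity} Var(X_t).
lim Var(X_t) = 1/56

The OU SDE dX = -theta X dt + sigma dB admits the integrating factor exp(theta t): d(exp(theta t) X_t) = sigma exp(theta t) dB_t. Integrating from 0 to t gives X_t = x_0 * exp(-theta t) + sigma * int_0^t exp(-theta (t-s)) dB_s for any initial x_0. The Itô integral has variance (by the Itô isometry) sigma^2 * int_0^t exp(-2 theta (t - s)) ds = sigma^2 * (1 - exp(-2 theta t)) / (2 theta), independent of x_0.
With theta = 7, sigma = 1/2:
  Var(X_t) = (1/2)^2 * (1 - exp(-2*7 t)) / (2 * 7) = 1/56 - exp(-14*t)/56.
As t -> infinity, exp(-2*7 t) -> 0, so the stationary variance is sigma^2 / (2 theta) = 1/56.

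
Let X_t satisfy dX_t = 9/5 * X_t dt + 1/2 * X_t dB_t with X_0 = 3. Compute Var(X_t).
Var(X_t) = 9*(exp(t/4) - 1)*exp(18*t/5)

For GBM dX = mu X dt + sigma X dB with X_0 = x_0, apply Itô to Y = log X: dY = (mu - sigma^2/2) dt + sigma dB, so Y_t = log(x_0) + (mu - sigma^2/2) t + sigma B_t and hence X_t = x_0 * exp((mu - sigma^2/2) t + sigma B_t).
With mu = 9/5, sigma = 1/2, x_0 = 3, this gives:
  X_t = 3 * exp((67/40) * t + (1/2) * B_t).
Since sigma*B_t ~ Normal(0, sigma^2 t), E[exp(sigma*B_t)] = exp(sigma^2 t / 2); so E[X_t] = x_0 * exp((mu - sigma^2/2) t) * exp(sigma^2 t / 2) = x_0 * exp(mu t) = 3*exp(9*t/5).
Var(X_t) = E[X_t^2] - (E[X_t])^2 = x_0^2 * exp(2 mu t) * (exp(sigma^2 t) - 1) = 9*(exp(t/4) - 1)*exp(18*t/5).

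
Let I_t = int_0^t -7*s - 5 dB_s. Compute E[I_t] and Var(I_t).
E[I_t] = 0; Var(I_t) = t*(49*t^2 + 105*t + 75)/3

The Itô integral of a deterministic integrand f(s) has mean 0 because each increment f(s) * (B_{s+ds} - B_s) has mean 0. By the Itô isometry:
  Var( int_0^t f(s) dB_s ) = E[ (int_0^t f(s) dB_s)^2 ] = int_0^t f(s)^2 ds.
Here f(s) = -7*s - 5, so f(s)^2 = (7*s + 5)^2. Integrate:
  int_0^t ((7*s + 5)^2) ds = t*(49*t^2 + 105*t + 75)/3.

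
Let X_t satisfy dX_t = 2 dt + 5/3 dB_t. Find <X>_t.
<X>_t = 25*t/9

For an Itô process dX_t = a(t) dt + b(t) dB_t, the quadratic variation is <X>_t = int_0^t b(s)^2 ds (the drift term does not contribute). Here b(s) = 5/3, so
  b(s)^2 = 25/9.
Integrating from 0 to t:
  <X>_t = int_0^t (25/9) ds = 25*t/9.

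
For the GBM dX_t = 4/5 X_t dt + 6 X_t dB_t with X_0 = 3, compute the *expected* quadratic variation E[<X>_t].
E[<X>_t] = 405*exp(188*t/5)/47 - 405/47

<X>_t = int_0^t (6 * X_s)^2 ds. Taking expectation inside the integral: E[<X>_t] = 6^2 * int_0^t E[X_s^2] ds. For GBM, E[X_s^2] = x_0^2 * exp((2 mu + sigma^2) s). Integrating:
  E[<X>_t] = 6^2 * 3^2 * (exp((2*(4/5) + 6^2) t) - 1) / (2*(4/5) + 6^2)
           = 6^2 * 3^2 * (exp((188/5) t) - 1) / (188/5) = 405*exp(188*t/5)/47 - 405/47.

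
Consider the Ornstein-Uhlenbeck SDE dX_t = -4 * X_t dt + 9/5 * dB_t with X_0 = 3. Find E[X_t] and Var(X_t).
E[X_t] = 3*exp(-4*t); Var(X_t) = 81/200 - 81*exp(-8*t)/200

The OU SDE dX = -theta X dt + sigma dB admits the integrating factor exp(theta t): d(exp(theta t) X_t) = sigma exp(theta t) dB_t. Integrating from 0 to t:
  X_t = x_0 * exp(-theta t) + sigma * int_0^t exp(-theta (t-s)) dB_s.
The Itô integral has mean 0 and (by the Itô isometry) variance sigma^2 * int_0^t exp(-2 theta (t - s)) ds = sigma^2 * (1 - exp(-2 theta t)) / (2 theta).
With theta = 4, sigma = 9/5, x_0 = 3:
  E[X_t] = 3 * exp(-4 t) = 3*exp(-4*t)
  Var(X_t) = (9/5)^2 * (1 - exp(-2*4 t)) / (2 * 4) = 81/200 - 81*exp(-8*t)/200.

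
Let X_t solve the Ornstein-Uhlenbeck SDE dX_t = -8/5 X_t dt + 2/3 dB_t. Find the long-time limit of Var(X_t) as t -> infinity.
lim Var(X_t) = 5/36

The OU SDE dX = -theta X dt + sigma dB admits the integrating factor exp(theta t): d(exp(theta t) X_t) = sigma exp(theta t) dB_t. Integrating from 0 to t gives X_t = x_0 * exp(-theta t) + sigma * int_0^t exp(-theta (t-s)) dB_s for any initial x_0. The Itô integral has variance (by the Itô isometry) sigma^2 * int_0^t exp(-2 theta (t - s)) ds = sigma^2 * (1 - exp(-2 theta t)) / (2 theta), independent of x_0.
With theta = 8/5, sigma = 2/3:
  Var(X_t) = (2/3)^2 * (1 - exp(-2*8/5 t)) / (2 * 8/5) = 5/36 - 5*exp(-16*t/5)/36.
As t -> infinity, exp(-2*8/5 t) -> 0, so the stationary variance is sigma^2 / (2 theta) = 5/36.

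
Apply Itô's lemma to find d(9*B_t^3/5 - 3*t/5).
d(9*B_t^3/5 - 3*t/5) = (27*B_t/5 - 3/5) dt + (27*B_t^2/5) dB_t

Itô's formula for f(t, x): d f(t, B_t) = (f_t + (1/2) f_xx) dt + f_x dB_t. Compute partials of f(t, x) = -3*t/5 + 9*x^3/5:
  f_t(t,x)  = -3/5
  f_x(t,x)  = 27*x^2/5
  f_xx(t,x) = 54*x/5
Assemble drift = f_t + (1/2) f_xx = 27*x/5 - 3/5 and diffusion = f_x = 27*x^2/5. Substituting x = B_t:
  d(9*B_t^3/5 - 3*t/5) = (27*B_t/5 - 3/5) dt + (27*B_t^2/5) dB_t.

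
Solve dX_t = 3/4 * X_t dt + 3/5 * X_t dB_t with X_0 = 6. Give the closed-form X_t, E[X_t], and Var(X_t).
X_t = 6 * exp((57/100) t + (3/5) B_t); E[X_t] = 6*exp(3*t/4); Var(X_t) = 36*(exp(9*t/25) - 1)*exp(3*t/2)

For GBM dX = mu X dt + sigma X dB with X_0 = x_0, apply Itô to Y = log X: dY = (mu - sigma^2/2) dt + sigma dB, so Y_t = log(x_0) + (mu - sigma^2/2) t + sigma B_t and hence X_t = x_0 * exp((mu - sigma^2/2) t + sigma B_t).
With mu = 3/4, sigma = 3/5, x_0 = 6, this gives:
  X_t = 6 * exp((57/100) * t + (3/5) * B_t).
Since sigma*B_t ~ Normal(0, sigma^2 t), E[exp(sigma*B_t)] = exp(sigma^2 t / 2); so E[X_t] = x_0 * exp((mu - sigma^2/2) t) * exp(sigma^2 t / 2) = x_0 * exp(mu t) = 6*exp(3*t/4).
Var(X_t) = E[X_t^2] - (E[X_t])^2 = x_0^2 * exp(2 mu t) * (exp(sigma^2 t) - 1) = 36*(exp(9*t/25) - 1)*exp(3*t/2).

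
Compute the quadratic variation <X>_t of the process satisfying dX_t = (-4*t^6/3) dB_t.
<X>_t = 16*t^13/117

For an Itô process dX_t = a(t) dt + b(t) dB_t, the quadratic variation is <X>_t = int_0^t b(s)^2 ds (the drift term does not contribute). Here b(s) = -4*s^6/3, so
  b(s)^2 = 16*s^12/9.
Integrating from 0 to t:
  <X>_t = int_0^t (16*s^12/9) ds = 16*t^13/117.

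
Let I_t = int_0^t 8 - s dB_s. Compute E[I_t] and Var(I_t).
E[I_t] = 0; Var(I_t) = t*(t^2 - 24*t + 192)/3

The Itô integral of a deterministic integrand f(s) has mean 0 because each increment f(s) * (B_{s+ds} - B_s) has mean 0. By the Itô isometry:
  Var( int_0^t f(s) dB_s ) = E[ (int_0^t f(s) dB_s)^2 ] = int_0^t f(s)^2 ds.
Here f(s) = 8 - s, so f(s)^2 = (s - 8)^2. Integrate:
  int_0^t ((s - 8)^2) ds = t*(t^2 - 24*t + 192)/3.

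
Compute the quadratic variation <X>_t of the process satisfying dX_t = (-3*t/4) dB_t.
<X>_t = 3*t^3/16

For an Itô process dX_t = a(t) dt + b(t) dB_t, the quadratic variation is <X>_t = int_0^t b(s)^2 ds (the drift term does not contribute). Here b(s) = -3*s/4, so
  b(s)^2 = 9*s^2/16.
Integrating from 0 to t:
  <X>_t = int_0^t (9*s^2/16) ds = 3*t^3/16.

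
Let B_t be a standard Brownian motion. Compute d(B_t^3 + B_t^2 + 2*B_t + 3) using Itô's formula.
d(B_t^3 + B_t^2 + 2*B_t + 3) = (3*B_t + 1) dt + (3*B_t^2 + 2*B_t + 2) dB_t

Itô's formula for f(B_t) gives d f(B_t) = f'(B_t) dB_t + (1/2) f''(B_t) dt. Compute derivatives of f(x) = x^3 + x^2 + 2*x + 3:
  f'(x)  = 3*x^2 + 2*x + 2
  f''(x) = 6*x + 2
Substitute x = B_t and multiply the f'' term by 1/2:
  drift     = (1/2) * (6*x + 2) evaluated at B_t = 3*B_t + 1
  diffusion = (3*x^2 + 2*x + 2) evaluated at B_t = 3*B_t^2 + 2*B_t + 2
Therefore d(B_t^3 + B_t^2 + 2*B_t + 3) = (3*B_t + 1) dt + (3*B_t^2 + 2*B_t + 2) dB_t.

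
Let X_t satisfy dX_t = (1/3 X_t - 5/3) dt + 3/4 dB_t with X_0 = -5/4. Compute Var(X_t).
Var(X_t) = 27*exp(2*t/3)/32 - 27/32

The variance V(t) = Var(X_t) satisfies V'(t) = 2 a V(t) + c^2 with V(0) = 0 (drift coefficient is linear in X, diffusion is constant). With a = 1/3, c = 3/4, the solution is
  V(t) = (c^2 / (2 a)) * (exp(2 a t) - 1)
       = ((3/4)^2 / (2*(1/3))) * (exp((2/3) t) - 1)
       = 27*exp(2*t/3)/32 - 27/32.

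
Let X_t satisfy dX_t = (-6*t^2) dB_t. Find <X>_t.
<X>_t = 36*t^5/5

For an Itô process dX_t = a(t) dt + b(t) dB_t, the quadratic variation is <X>_t = int_0^t b(s)^2 ds (the drift term does not contribute). Here b(s) = -6*s^2, so
  b(s)^2 = 36*s^4.
Integrating from 0 to t:
  <X>_t = int_0^t (36*s^4) ds = 36*t^5/5.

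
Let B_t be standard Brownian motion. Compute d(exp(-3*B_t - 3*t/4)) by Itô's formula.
d(exp(-3*B_t - 3*t/4)) = (15*exp(-3*B_t - 3*t/4)/4) dt + (-3*exp(-3*B_t - 3*t/4)) dB_t

Itô's formula for f(t, x): d f(t, B_t) = (f_t + (1/2) f_xx) dt + f_x dB_t. Compute partials of f(t, x) = exp(-3*t/4 - 3*x):
  f_t(t,x)  = -3*exp(-3*t/4 - 3*x)/4
  f_x(t,x)  = -3*exp(-3*t/4 - 3*x)
  f_xx(t,x) = 9*exp(-3*t/4 - 3*x)
Assemble drift = f_t + (1/2) f_xx = 15*exp(-3*t/4 - 3*x)/4 and diffusion = f_x = -3*exp(-3*t/4 - 3*x). Substituting x = B_t:
  d(exp(-3*B_t - 3*t/4)) = (15*exp(-3*B_t - 3*t/4)/4) dt + (-3*exp(-3*B_t - 3*t/4)) dB_t.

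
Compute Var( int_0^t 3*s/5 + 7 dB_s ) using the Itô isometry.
Var = t*(3*t^2 + 105*t + 1225)/25

The Itô integral of a deterministic integrand f(s) has mean 0 because each increment f(s) * (B_{s+ds} - B_s) has mean 0. By the Itô isometry:
  Var( int_0^t f(s) dB_s ) = E[ (int_0^t f(s) dB_s)^2 ] = int_0^t f(s)^2 ds.
Here f(s) = 3*s/5 + 7, so f(s)^2 = (3*s + 35)^2/25. Integrate:
  int_0^t ((3*s + 35)^2/25) ds = t*(3*t^2 + 105*t + 1225)/25.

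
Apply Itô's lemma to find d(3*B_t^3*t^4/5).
d(3*B_t^3*t^4/5) = (3*B_t*t^3*(4*B_t^2 + 3*t)/5) dt + (9*B_t^2*t^4/5) dB_t

Itô's formula for f(t, x): d f(t, B_t) = (f_t + (1/2) f_xx) dt + f_x dB_t. Compute partials of f(t, x) = 3*t^4*x^3/5:
  f_t(t,x)  = 12*t^3*x^3/5
  f_x(t,x)  = 9*t^4*x^2/5
  f_xx(t,x) = 18*t^4*x/5
Assemble drift = f_t + (1/2) f_xx = 3*t^3*x*(3*t + 4*x^2)/5 and diffusion = f_x = 9*t^4*x^2/5. Substituting x = B_t:
  d(3*B_t^3*t^4/5) = (3*B_t*t^3*(4*B_t^2 + 3*t)/5) dt + (9*B_t^2*t^4/5) dB_t.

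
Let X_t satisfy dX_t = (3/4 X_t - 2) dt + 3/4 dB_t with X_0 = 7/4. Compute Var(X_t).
Var(X_t) = 3*exp(3*t/2)/8 - 3/8

The variance V(t) = Var(X_t) satisfies V'(t) = 2 a V(t) + c^2 with V(0) = 0 (drift coefficient is linear in X, diffusion is constant). With a = 3/4, c = 3/4, the solution is
  V(t) = (c^2 / (2 a)) * (exp(2 a t) - 1)
       = ((3/4)^2 / (2*(3/4))) * (exp((3/2) t) - 1)
       = 3*exp(3*t/2)/8 - 3/8.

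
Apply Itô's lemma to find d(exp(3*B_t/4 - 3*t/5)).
d(exp(3*B_t/4 - 3*t/5)) = (-51*exp(3*B_t/4 - 3*t/5)/160) dt + (3*exp(3*B_t/4 - 3*t/5)/4) dB_t

Itô's formula for f(t, x): d f(t, B_t) = (f_t + (1/2) f_xx) dt + f_x dB_t. Compute partials of f(t, x) = exp(-3*t/5 + 3*x/4):
  f_t(t,x)  = -3*exp(-3*t/5 + 3*x/4)/5
  f_x(t,x)  = 3*exp(-3*t/5 + 3*x/4)/4
  f_xx(t,x) = 9*exp(-3*t/5 + 3*x/4)/16
Assemble drift = f_t + (1/2) f_xx = -51*exp(-3*t/5 + 3*x/4)/160 and diffusion = f_x = 3*exp(-3*t/5 + 3*x/4)/4. Substituting x = B_t:
  d(exp(3*B_t/4 - 3*t/5)) = (-51*exp(3*B_t/4 - 3*t/5)/160) dt + (3*exp(3*B_t/4 - 3*t/5)/4) dB_t.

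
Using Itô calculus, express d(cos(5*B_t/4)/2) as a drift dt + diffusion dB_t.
d(cos(5*B_t/4)/2) = (-25*cos(5*B_t/4)/64) dt + (-5*sin(5*B_t/4)/8) dB_t

Itô's formula for f(B_t) gives d f(B_t) = f'(B_t) dB_t + (1/2) f''(B_t) dt. Compute derivatives of f(x) = cos(5*x/4)/2:
  f'(x)  = -5*sin(5*x/4)/8
  f''(x) = -25*cos(5*x/4)/32
Substitute x = B_t and multiply the f'' term by 1/2:
  drift     = (1/2) * (-25*cos(5*x/4)/32) evaluated at B_t = -25*cos(5*B_t/4)/64
  diffusion = (-5*sin(5*x/4)/8) evaluated at B_t = -5*sin(5*B_t/4)/8
Therefore d(cos(5*B_t/4)/2) = (-25*cos(5*B_t/4)/64) dt + (-5*sin(5*B_t/4)/8) dB_t.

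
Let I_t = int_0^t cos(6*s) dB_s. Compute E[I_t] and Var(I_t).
E[I_t] = 0; Var(I_t) = t/2 + sin(12*t)/24

The Itô integral of a deterministic integrand f(s) has mean 0 because each increment f(s) * (B_{s+ds} - B_s) has mean 0. By the Itô isometry:
  Var( int_0^t f(s) dB_s ) = E[ (int_0^t f(s) dB_s)^2 ] = int_0^t f(s)^2 ds.
Here f(s) = cos(6*s), so f(s)^2 = cos(6*s)^2. Integrate:
  int_0^t (cos(6*s)^2) ds = t/2 + sin(12*t)/24.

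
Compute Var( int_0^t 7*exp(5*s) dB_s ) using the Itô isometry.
Var = 49*exp(10*t)/10 - 49/10

The Itô integral of a deterministic integrand f(s) has mean 0 because each increment f(s) * (B_{s+ds} - B_s) has mean 0. By the Itô isometry:
  Var( int_0^t f(s) dB_s ) = E[ (int_0^t f(s) dB_s)^2 ] = int_0^t f(s)^2 ds.
Here f(s) = 7*exp(5*s), so f(s)^2 = 49*exp(10*s). Integrate:
  int_0^t (49*exp(10*s)) ds = 49*exp(10*t)/10 - 49/10.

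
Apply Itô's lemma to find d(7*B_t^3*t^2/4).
d(7*B_t^3*t^2/4) = (7*B_t*t*(2*B_t^2 + 3*t)/4) dt + (21*B_t^2*t^2/4) dB_t

Itô's formula for f(t, x): d f(t, B_t) = (f_t + (1/2) f_xx) dt + f_x dB_t. Compute partials of f(t, x) = 7*t^2*x^3/4:
  f_t(t,x)  = 7*t*x^3/2
  f_x(t,x)  = 21*t^2*x^2/4
  f_xx(t,x) = 21*t^2*x/2
Assemble drift = f_t + (1/2) f_xx = 7*t*x*(3*t + 2*x^2)/4 and diffusion = f_x = 21*t^2*x^2/4. Substituting x = B_t:
  d(7*B_t^3*t^2/4) = (7*B_t*t*(2*B_t^2 + 3*t)/4) dt + (21*B_t^2*t^2/4) dB_t.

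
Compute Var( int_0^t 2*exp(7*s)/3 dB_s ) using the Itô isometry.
Var = 2*exp(14*t)/63 - 2/63

The Itô integral of a deterministic integrand f(s) has mean 0 because each increment f(s) * (B_{s+ds} - B_s) has mean 0. By the Itô isometry:
  Var( int_0^t f(s) dB_s ) = E[ (int_0^t f(s) dB_s)^2 ] = int_0^t f(s)^2 ds.
Here f(s) = 2*exp(7*s)/3, so f(s)^2 = 4*exp(14*s)/9. Integrate:
  int_0^t (4*exp(14*s)/9) ds = 2*exp(14*t)/63 - 2/63.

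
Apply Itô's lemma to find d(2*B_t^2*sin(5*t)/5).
d(2*B_t^2*sin(5*t)/5) = (2*B_t^2*cos(5*t) + 2*sin(5*t)/5) dt + (4*B_t*sin(5*t)/5) dB_t

Itô's formula for f(t, x): d f(t, B_t) = (f_t + (1/2) f_xx) dt + f_x dB_t. Compute partials of f(t, x) = 2*x^2*sin(5*t)/5:
  f_t(t,x)  = 2*x^2*cos(5*t)
  f_x(t,x)  = 4*x*sin(5*t)/5
  f_xx(t,x) = 4*sin(5*t)/5
Assemble drift = f_t + (1/2) f_xx = 2*x^2*cos(5*t) + 2*sin(5*t)/5 and diffusion = f_x = 4*x*sin(5*t)/5. Substituting x = B_t:
  d(2*B_t^2*sin(5*t)/5) = (2*B_t^2*cos(5*t) + 2*sin(5*t)/5) dt + (4*B_t*sin(5*t)/5) dB_t.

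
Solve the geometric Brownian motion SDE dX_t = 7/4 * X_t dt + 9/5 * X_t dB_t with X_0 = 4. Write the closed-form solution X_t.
X_t = 4 * exp((13/100) * t + (9/5) * B_t)

For GBM dX = mu X dt + sigma X dB with X_0 = x_0, apply Itô to Y = log X: dY = (mu - sigma^2/2) dt + sigma dB, so Y_t = log(x_0) + (mu - sigma^2/2) t + sigma B_t and hence X_t = x_0 * exp((mu - sigma^2/2) t + sigma B_t).
With mu = 7/4, sigma = 9/5, x_0 = 4, this gives:
  X_t = 4 * exp((13/100) * t + (9/5) * B_t).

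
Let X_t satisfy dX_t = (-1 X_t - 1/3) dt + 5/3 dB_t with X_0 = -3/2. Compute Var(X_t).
Var(X_t) = 25/18 - 25*exp(-2*t)/18

The variance V(t) = Var(X_t) satisfies V'(t) = 2 a V(t) + c^2 with V(0) = 0 (drift coefficient is linear in X, diffusion is constant). With a = -1, c = 5/3, the solution is
  V(t) = (c^2 / (2 a)) * (exp(2 a t) - 1)
       = ((5/3)^2 / (2*(-1))) * (exp((-2) t) - 1)
       = 25/18 - 25*exp(-2*t)/18.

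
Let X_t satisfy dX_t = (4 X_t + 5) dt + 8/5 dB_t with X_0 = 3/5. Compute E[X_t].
E[X_t] = 37*exp(4*t)/20 - 5/4

Taking expectations and using E[dB_t] = 0, the mean m(t) = E[X_t] satisfies the ODE m'(t) = a m(t) + b with m(0) = x_0. With a = 4, b = 5, x_0 = 3/5, the solution is
  m(t) = x_0 * exp(a t) + (b/a) * (exp(a t) - 1)
       = (3/5) * exp(4 t) + (5/4) * (exp(4 t) - 1)
       = 37*exp(4*t)/20 - 5/4.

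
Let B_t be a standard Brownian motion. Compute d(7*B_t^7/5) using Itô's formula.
d(7*B_t^7/5) = (147*B_t^5/5) dt + (49*B_t^6/5) dB_t

Itô's formula for f(B_t) gives d f(B_t) = f'(B_t) dB_t + (1/2) f''(B_t) dt. Compute derivatives of f(x) = 7*x^7/5:
  f'(x)  = 49*x^6/5
  f''(x) = 294*x^5/5
Substitute x = B_t and multiply the f'' term by 1/2:
  drift     = (1/2) * (294*x^5/5) evaluated at B_t = 147*B_t^5/5
  diffusion = (49*x^6/5) evaluated at B_t = 49*B_t^6/5
Therefore d(7*B_t^7/5) = (147*B_t^5/5) dt + (49*B_t^6/5) dB_t.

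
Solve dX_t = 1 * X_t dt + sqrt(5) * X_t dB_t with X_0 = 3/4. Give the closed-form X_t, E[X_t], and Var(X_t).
X_t = 3/4 * exp((-3/2) t + (sqrt(5)) B_t); E[X_t] = 3*exp(t)/4; Var(X_t) = 9*(exp(5*t) - 1)*exp(2*t)/16

For GBM dX = mu X dt + sigma X dB with X_0 = x_0, apply Itô to Y = log X: dY = (mu - sigma^2/2) dt + sigma dB, so Y_t = log(x_0) + (mu - sigma^2/2) t + sigma B_t and hence X_t = x_0 * exp((mu - sigma^2/2) t + sigma B_t).
With mu = 1, sigma = sqrt(5), x_0 = 3/4, this gives:
  X_t = 3/4 * exp((-3/2) * t + (sqrt(5)) * B_t).
Since sigma*B_t ~ Normal(0, sigma^2 t), E[exp(sigma*B_t)] = exp(sigma^2 t / 2); so E[X_t] = x_0 * exp((mu - sigma^2/2) t) * exp(sigma^2 t / 2) = x_0 * exp(mu t) = 3*exp(t)/4.
Var(X_t) = E[X_t^2] - (E[X_t])^2 = x_0^2 * exp(2 mu t) * (exp(sigma^2 t) - 1) = 9*(exp(5*t) - 1)*exp(2*t)/16.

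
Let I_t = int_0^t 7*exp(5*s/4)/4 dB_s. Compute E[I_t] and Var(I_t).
E[I_t] = 0; Var(I_t) = 49*exp(5*t/2)/40 - 49/40

The Itô integral of a deterministic integrand f(s) has mean 0 because each increment f(s) * (B_{s+ds} - B_s) has mean 0. By the Itô isometry:
  Var( int_0^t f(s) dB_s ) = E[ (int_0^t f(s) dB_s)^2 ] = int_0^t f(s)^2 ds.
Here f(s) = 7*exp(5*s/4)/4, so f(s)^2 = 49*exp(5*s/2)/16. Integrate:
  int_0^t (49*exp(5*s/2)/16) ds = 49*exp(5*t/2)/40 - 49/40.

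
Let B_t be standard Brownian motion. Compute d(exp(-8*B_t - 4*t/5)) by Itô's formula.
d(exp(-8*B_t - 4*t/5)) = (156*exp(-8*B_t - 4*t/5)/5) dt + (-8*exp(-8*B_t - 4*t/5)) dB_t

Itô's formula for f(t, x): d f(t, B_t) = (f_t + (1/2) f_xx) dt + f_x dB_t. Compute partials of f(t, x) = exp(-4*t/5 - 8*x):
  f_t(t,x)  = -4*exp(-4*t/5 - 8*x)/5
  f_x(t,x)  = -8*exp(-4*t/5 - 8*x)
  f_xx(t,x) = 64*exp(-4*t/5 - 8*x)
Assemble drift = f_t + (1/2) f_xx = 156*exp(-4*t/5 - 8*x)/5 and diffusion = f_x = -8*exp(-4*t/5 - 8*x). Substituting x = B_t:
  d(exp(-8*B_t - 4*t/5)) = (156*exp(-8*B_t - 4*t/5)/5) dt + (-8*exp(-8*B_t - 4*t/5)) dB_t.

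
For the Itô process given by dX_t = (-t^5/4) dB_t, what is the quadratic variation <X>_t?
<X>_t = t^11/176

For an Itô process dX_t = a(t) dt + b(t) dB_t, the quadratic variation is <X>_t = int_0^t b(s)^2 ds (the drift term does not contribute). Here b(s) = -s^5/4, so
  b(s)^2 = s^10/16.
Integrating from 0 to t:
  <X>_t = int_0^t (s^10/16) ds = t^11/176.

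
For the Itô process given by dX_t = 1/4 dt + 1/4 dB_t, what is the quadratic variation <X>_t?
<X>_t = t/16

For an Itô process dX_t = a(t) dt + b(t) dB_t, the quadratic variation is <X>_t = int_0^t b(s)^2 ds (the drift term does not contribute). Here b(s) = 1/4, so
  b(s)^2 = 1/16.
Integrating from 0 to t:
  <X>_t = int_0^t (1/16) ds = t/16.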